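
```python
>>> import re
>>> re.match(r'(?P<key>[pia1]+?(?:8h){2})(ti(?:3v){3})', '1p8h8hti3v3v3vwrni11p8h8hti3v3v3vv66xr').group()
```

Pattern: one or more of one of [pia1] (lazy), then the literal '8h' repeated 2 times (captured as 'key'); then the literal 'ti', then the literal '3v' repeated 3 times (captured).
`re.match` only tries the pattern at the start of the string.
The match spans [0:14] → '1p8h8hti3v3v3v'.
Captured: group 1 = '1p8h8h', group 2 = 'ti3v3v3v'.

'1p8h8hti3v3v3v'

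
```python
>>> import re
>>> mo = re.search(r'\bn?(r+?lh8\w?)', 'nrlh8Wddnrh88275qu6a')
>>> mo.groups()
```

('rlh8W',)

Pattern: a word boundary (`\b`, zero-width); then optionally a literal 'n'; then one or more of the literal 'r' (lazy), then the literal 'lh8', then optionally a word character (captured).
`search` walks the string left to right and returns the first match it finds.
The match spans [0:6] → 'nrlh8W'.
Captured: group 1 = 'rlh8W'.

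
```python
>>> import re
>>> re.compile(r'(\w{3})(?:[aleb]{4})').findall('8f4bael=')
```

['8f4']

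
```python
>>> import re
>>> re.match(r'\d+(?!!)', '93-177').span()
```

(0, 2)

`re.match` only tries the pattern at the start of the string.
The match spans [0:2] → '93'.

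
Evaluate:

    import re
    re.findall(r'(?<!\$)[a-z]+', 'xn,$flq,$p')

The negative lookahead/lookbehind blocks any match where the forbidden context is present.
No capturing groups, so `findall` returns the 2 full match strings.

['xn', 'lq']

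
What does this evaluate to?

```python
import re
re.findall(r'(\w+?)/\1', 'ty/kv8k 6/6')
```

After group 1 captures some text, `\1` only succeeds where that same text appears again.
With a single group, `findall` returns only what that group captured — 1 item.

['6']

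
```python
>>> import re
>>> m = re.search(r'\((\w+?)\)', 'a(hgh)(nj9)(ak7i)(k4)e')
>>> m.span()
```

(1, 6)

`re.search` tries every starting position until one works.
The match spans [1:6] → '(hgh)'.
Captured: group 1 = 'hgh'.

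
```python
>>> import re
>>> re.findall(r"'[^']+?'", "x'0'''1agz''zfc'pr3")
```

["'0'", "'1agz'", "'zfc'"]

Scanning left to right: at [1:4] → "'0'"; at [5:11] → "'1agz'"; at [11:16] → "'zfc'".
Since nothing is captured, `findall` lists the 3 matched substrings directly.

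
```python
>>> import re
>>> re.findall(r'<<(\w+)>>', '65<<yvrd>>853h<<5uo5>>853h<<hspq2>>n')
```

['yvrd', '5uo5', 'hspq2']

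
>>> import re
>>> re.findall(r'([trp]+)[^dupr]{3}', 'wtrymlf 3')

['tr']

This matches one or more of one of [trp] (captured); then exactly 3 of any character except [dupr].
Matches: at [1:6] match 'tryml', group 1 = 'tr'.
`findall` collects group 1 from the one match (1 total).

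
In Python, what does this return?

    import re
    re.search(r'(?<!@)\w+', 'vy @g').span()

The negative lookahead/lookbehind blocks any match where the forbidden context is present.
`re.search` tries every starting position until one works.
The match spans [0:2] → 'vy'.

(0, 2)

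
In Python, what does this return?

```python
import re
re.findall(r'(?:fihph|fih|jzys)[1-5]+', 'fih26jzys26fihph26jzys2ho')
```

['fih2', 'jzys2', 'fihph2', 'jzys2']

Walking the string: at [0:4] → 'fih2'; at [5:10] → 'jzys2'; at [11:17] → 'fihph2'; at [18:23] → 'jzys2'.
With no groups in the pattern, `findall` gives back each whole match — 4 here.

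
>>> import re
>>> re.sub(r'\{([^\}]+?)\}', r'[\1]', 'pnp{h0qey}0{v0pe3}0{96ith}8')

Matches: at [3:10] → '{h0qey}'; at [11:18] → '{v0pe3}'; at [19:26] → '{96ith}'.
The replacement refers to a captured group, so each match is rewritten using its own captured text.

'pnp[h0qey]0[v0pe3]0[96ith]8'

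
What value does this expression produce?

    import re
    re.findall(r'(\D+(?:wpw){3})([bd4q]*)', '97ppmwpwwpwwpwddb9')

[('ppmwpwwpwwpw', 'ddb')]

Multiple groups make `findall` return tuples — one 2-tuple for the one match.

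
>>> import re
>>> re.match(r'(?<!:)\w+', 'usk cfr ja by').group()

'usk'

The negative lookahead/lookbehind blocks any match where the forbidden context is present.
`re.match` won't scan ahead — the pattern has to work from the very first character.
The match spans [0:3] → 'usk'.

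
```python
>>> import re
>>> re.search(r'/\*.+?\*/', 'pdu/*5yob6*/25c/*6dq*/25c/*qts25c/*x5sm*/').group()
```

Because the quantifier is non-greedy, it stops expanding at the earliest point where the rest of the pattern can succeed.
Unlike `match`, `search` isn't anchored — it looks for the pattern anywhere in the string.
The match spans [3:12] → '/*5yob6*/'.

'/*5yob6*/'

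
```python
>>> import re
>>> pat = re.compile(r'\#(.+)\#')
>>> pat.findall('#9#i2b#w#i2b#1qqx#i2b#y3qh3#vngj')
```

One capturing group, so `findall` returns just the captured substring from the one match — 1 in all.

['9#i2b#w#i2b#1qqx#i2b#y3qh3']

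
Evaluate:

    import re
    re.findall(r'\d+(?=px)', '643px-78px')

['643', '78']

Because the assertion is zero-width, the text it checks is not consumed and won't appear in the result.
Matches: at [0:3] → '643'; at [6:8] → '78'.
`findall` yields the raw match text (2 of them) because the pattern has no groups.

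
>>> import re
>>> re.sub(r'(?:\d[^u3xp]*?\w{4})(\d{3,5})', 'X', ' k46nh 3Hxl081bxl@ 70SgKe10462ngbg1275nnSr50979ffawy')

Pattern: a digit, then zero or more of any character except [u3xp] (lazy), then exactly 4 of a word character (non-capturing group); then 3 to 5 of a digit (captured).
A `+?`/`*?`/`{m,n}?` starts at its minimum and grows only as far as needed for what follows to match.
Matches: at [2:14] → '46nh 3Hxl081'; at [19:30] → '70SgKe10462'; at [34:47] → '1275nnSr50979'.
Each match is replaced by 'X'.

' kXbxl@ XngbgXffawy'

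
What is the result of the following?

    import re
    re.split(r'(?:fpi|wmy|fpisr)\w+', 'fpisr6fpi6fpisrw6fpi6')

['', '']

Matches to split on: at [0:21] → 'fpisr6fpi6fpisrw6fpi6'.
Splitting on the pattern gives 2 pieces.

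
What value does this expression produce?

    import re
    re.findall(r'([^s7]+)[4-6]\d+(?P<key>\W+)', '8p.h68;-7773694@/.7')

Pattern: one or more of any character except [s7] (captured); then a character in [4-6], then one or more of a digit; then one or more of a non-word character (captured as 'key').
Scanning left to right: at [0:8] match '8p.h68;-', groups = ('8p.h', ';-'); at [11:18] match '3694@/.', groups = ('3', '@/.').
Multiple groups make `findall` return tuples — one 2-tuple for each match.

[('8p.h', ';-'), ('3', '@/.')]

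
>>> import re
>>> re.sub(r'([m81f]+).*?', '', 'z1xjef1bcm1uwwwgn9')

'zxjebcuwwwgn9'

Pattern: one or more of one of [m81f] (captured); then zero or more of any character (lazy).
With the lazy modifier that quantifier settles for the fewest repetitions that let the rest of the pattern succeed (the atoms after it are unaffected and can still be greedy).
Matches: at [1:2] → '1'; at [5:7] → 'f1'; at [9:11] → 'm1'.
Every occurrence is swapped for ''.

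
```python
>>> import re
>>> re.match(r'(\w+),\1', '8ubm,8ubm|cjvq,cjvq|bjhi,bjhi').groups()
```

('8ubm',)

`\1` is not a pattern — it's the concrete string captured by group 1, re-applied verbatim.
`match` is anchored at position 0; if the pattern doesn't fit there, it returns None.
The match spans [0:9] → '8ubm,8ubm'.
Captured: group 1 = '8ubm'.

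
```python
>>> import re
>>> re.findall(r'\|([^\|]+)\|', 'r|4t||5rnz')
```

['4t']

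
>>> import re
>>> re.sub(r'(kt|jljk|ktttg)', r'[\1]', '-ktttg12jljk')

'-[kt]ttg12[jljk]'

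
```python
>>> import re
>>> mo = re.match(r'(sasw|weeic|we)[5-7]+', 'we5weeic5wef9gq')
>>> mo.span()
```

`re.match` won't scan ahead — the pattern has to work from the very first character.
The match spans [0:3] → 'we5'.

(0, 3)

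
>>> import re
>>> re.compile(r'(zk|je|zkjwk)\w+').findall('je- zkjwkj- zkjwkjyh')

['zk', 'zk']

The regex engine tests alternatives in the order written; an earlier branch that matches wins even if a later one would match more.
Walking the string: at [4:10] match 'zkjwkj', group 1 = 'zk'; at [12:20] match 'zkjwkjyh', group 1 = 'zk'.
With a single group, `findall` returns only what that group captured — 2 items.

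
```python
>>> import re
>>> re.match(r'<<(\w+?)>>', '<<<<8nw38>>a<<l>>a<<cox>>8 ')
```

With `match`, the pattern is implicitly anchored at the beginning.
Here the pattern fails at index 0, so the call returns None.

None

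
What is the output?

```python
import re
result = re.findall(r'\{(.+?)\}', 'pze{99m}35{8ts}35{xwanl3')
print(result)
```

['99m', '8ts']

Matches: at [3:8] match '{99m}', group 1 = '99m'; at [10:15] match '{8ts}', group 1 = '8ts'.
With a single group, `findall` returns only what that group captured — 2 items.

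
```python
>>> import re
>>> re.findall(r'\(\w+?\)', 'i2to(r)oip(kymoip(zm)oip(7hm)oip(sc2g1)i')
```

No capturing groups, so `findall` returns the 4 full match strings.

['(r)', '(zm)', '(7hm)', '(sc2g1)']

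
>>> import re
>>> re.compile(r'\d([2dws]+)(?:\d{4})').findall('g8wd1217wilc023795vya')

['wd', '2']

The pattern matches a digit; then one or more of one of [2dws] (captured); then exactly 4 of a digit (non-capturing group).
Matches: at [1:8] match '8wd1217', group 1 = 'wd'; at [12:18] match '023795', group 1 = '2'.
Because there's exactly one group, `findall` drops the full match and keeps group 1 from each hit.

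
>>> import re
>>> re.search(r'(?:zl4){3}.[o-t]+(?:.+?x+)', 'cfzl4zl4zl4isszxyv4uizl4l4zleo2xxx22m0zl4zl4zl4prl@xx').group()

'zl4zl4zl4isszx'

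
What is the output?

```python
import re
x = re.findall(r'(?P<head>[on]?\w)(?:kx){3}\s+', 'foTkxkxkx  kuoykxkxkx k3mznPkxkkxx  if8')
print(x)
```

The pattern matches optionally one of [on], then a word character (captured as 'head'); then the literal 'kx' repeated 3 times, then one or more of whitespace.
One capturing group, so `findall` returns just the captured substring from each match — 2 in all.

['oT', 'oy']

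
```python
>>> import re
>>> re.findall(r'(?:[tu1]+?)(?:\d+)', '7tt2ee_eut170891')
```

`findall` yields the raw match text (2 of them) because the pattern has no groups.

['tt2', 'ut170891']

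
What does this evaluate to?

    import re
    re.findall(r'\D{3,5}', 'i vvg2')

['i vvg']

Pattern: 3 to 5 of a non-digit.
No capturing groups, so `findall` returns the 1 full match string.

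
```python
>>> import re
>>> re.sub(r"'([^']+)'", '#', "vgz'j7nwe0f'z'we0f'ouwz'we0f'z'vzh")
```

"vgz#z#ouwz#z'vzh"

Every occurrence is swapped for '#'.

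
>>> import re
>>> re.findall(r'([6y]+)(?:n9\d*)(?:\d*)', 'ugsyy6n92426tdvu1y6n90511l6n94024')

['yy6', 'y6', '6']

With a single group, `findall` returns only what that group captured — 3 items.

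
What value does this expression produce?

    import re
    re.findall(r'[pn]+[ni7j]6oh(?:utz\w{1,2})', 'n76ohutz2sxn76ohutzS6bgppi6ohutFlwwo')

['n76ohutz2s', 'n76ohutzS6']

With no groups in the pattern, `findall` gives back each whole match — 2 here.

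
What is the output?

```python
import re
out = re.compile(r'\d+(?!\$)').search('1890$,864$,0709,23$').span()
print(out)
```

(0, 3)

The negative lookahead/lookbehind blocks any match where the forbidden context is present.
`re.search` scans for the first position where the pattern succeeds.
The match spans [0:3] → '189'.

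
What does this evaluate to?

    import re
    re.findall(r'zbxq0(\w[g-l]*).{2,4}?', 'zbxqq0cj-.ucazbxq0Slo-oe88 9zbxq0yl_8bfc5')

['Sl', 'yl']

The pattern matches the literal 'zbx', then the literal 'q0'; then a word character, then zero or more of a character in [g-l] (captured); then 2 to 4 of any character (lazy).
With a single group, `findall` returns only what that group captured — 2 items.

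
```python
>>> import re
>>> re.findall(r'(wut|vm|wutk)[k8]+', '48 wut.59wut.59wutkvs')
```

Walking the string: at [15:19] match 'wutk', group 1 = 'wut'.
`findall` collects group 1 from the one match (1 total).

['wut']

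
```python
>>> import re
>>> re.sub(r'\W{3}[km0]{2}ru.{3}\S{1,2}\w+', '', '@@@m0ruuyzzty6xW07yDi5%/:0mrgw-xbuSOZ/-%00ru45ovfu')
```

'%/:0mrgw-xbuSOZ'

Each match is replaced by ''.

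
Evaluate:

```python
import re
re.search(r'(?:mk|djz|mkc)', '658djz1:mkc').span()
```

(3, 6)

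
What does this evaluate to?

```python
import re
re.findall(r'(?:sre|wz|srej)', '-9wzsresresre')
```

['wz', 'sre', 'sre', 'sre']

Scanning left to right: at [2:4] → 'wz'; at [4:7] → 'sre'; at [7:10] → 'sre'; at [10:13] → 'sre'.
No capturing groups, so `findall` returns the 4 full match strings.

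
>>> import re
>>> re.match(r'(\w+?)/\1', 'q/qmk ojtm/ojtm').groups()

('q',)

The backreference `\1` re-matches whatever the first group consumed, character for character.
`re.match` won't scan ahead — the pattern has to work from the very first character.
The match spans [0:3] → 'q/q'.
Captured: group 1 = 'q'.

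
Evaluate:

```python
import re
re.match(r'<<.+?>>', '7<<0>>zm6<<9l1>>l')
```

None

With `match`, the pattern is implicitly anchored at the beginning.
Here the pattern fails at index 0, so the call returns None.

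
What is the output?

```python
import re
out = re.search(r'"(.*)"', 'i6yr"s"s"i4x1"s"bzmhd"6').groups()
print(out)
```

('s"s"i4x1"s"bzmhd',)

The match spans [4:22] → '"s"s"i4x1"s"bzmhd"'.
Captured: group 1 = 's"s"i4x1"s"bzmhd'.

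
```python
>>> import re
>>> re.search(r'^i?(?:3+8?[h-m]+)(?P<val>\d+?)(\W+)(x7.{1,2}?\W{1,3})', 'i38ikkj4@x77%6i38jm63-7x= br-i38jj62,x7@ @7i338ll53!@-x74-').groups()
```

('4', '@', 'x77%')

The pattern matches anchored at the start of the string; then optionally a literal 'i'; then one or more of a literal '3', then optionally a literal '8', then one or more of a character in [h-m] (non-capturing group); then one or more of a digit (lazy) (captured as 'val'); then one or more of a non-word character (captured); then the literal 'x7', then 1 to 2 of any character (lazy), then 1 to 3 of a non-word character (captured).
`re.search` tries every starting position until one works.
The match spans [0:13] → 'i38ikkj4@x77%'.
Captured: group 1 = '4', group 2 = '@', group 3 = 'x77%'.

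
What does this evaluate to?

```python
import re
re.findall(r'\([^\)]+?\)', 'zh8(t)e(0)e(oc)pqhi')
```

['(t)', '(0)', '(oc)']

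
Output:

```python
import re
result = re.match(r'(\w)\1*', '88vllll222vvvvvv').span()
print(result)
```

A backreference is literal: `\1` must see the identical characters the first group matched.
With `match`, the pattern is implicitly anchored at the beginning.
The match spans [0:2] → '88'.
Captured: group 1 = '8'.

(0, 2)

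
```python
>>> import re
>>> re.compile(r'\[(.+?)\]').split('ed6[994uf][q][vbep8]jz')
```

With the lazy modifier that quantifier settles for the fewest repetitions that let the rest of the pattern succeed (the atoms after it are unaffected and can still be greedy).
Matches to split on: at [3:10] → '[994uf]'; at [10:13] → '[q]'; at [13:20] → '[vbep8]'.
With a capturing group present, the delimiter's captured portion is kept in the result list.

['ed6', '994uf', '', 'q', '', 'vbep8', 'jz']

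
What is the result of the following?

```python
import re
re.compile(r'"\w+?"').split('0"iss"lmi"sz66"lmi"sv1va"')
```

['0', 'lmi', 'lmi', '']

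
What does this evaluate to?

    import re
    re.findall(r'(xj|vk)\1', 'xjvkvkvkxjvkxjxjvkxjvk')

['vk', 'xj']

`\1` is not a pattern — it's the concrete string captured by group 1, re-applied verbatim.
Walking the string: at [2:6] match 'vkvk', group 1 = 'vk'; at [12:16] match 'xjxj', group 1 = 'xj'.
`findall` collects group 1 from each match (2 total).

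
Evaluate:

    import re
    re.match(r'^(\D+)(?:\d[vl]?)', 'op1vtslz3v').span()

(0, 4)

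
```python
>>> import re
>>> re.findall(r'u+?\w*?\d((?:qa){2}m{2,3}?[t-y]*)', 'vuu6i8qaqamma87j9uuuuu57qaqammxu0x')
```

['qaqamm', 'qaqammxu']

A non-greedy quantifier consumes as few characters as it can — just enough that the remainder of the pattern still matches from where it stops; whatever follows it matches normally.
Because there's exactly one group, `findall` drops the full match and keeps group 1 from each hit.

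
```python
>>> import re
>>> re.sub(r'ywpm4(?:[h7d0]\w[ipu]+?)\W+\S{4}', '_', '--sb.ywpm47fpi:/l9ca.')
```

`sub` substitutes '_' at each match site.

'--sb._.'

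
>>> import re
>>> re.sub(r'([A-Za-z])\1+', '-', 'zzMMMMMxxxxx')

'---'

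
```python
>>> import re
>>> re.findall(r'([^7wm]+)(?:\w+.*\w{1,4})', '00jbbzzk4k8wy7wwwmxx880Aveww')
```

This matches one or more of any character except [7wm] (captured); then one or more of a word character, then zero or more of any character, then 1 to 4 of a word character (non-capturing group).
Because there's exactly one group, `findall` drops the full match and keeps group 1 from the one hit.

['00jbbzzk4k8']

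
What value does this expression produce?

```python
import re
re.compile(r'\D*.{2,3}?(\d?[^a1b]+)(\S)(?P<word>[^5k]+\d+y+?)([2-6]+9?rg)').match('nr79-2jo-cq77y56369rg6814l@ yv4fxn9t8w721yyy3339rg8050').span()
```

(0, 50)

`re.match` only tries the pattern at the start of the string.
The match spans [0:50] → 'nr79-2jo-cq77y56369rg6814l@ yv4fxn9t8w721yyy3339rg'.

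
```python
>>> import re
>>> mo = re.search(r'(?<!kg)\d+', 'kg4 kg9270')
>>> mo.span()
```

Because the assertion is negative and zero-width, positions next to the forbidden text are skipped.
The match spans [7:10] → '270'.

(7, 10)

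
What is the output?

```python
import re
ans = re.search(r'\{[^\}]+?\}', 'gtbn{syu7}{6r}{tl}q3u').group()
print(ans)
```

{syu7}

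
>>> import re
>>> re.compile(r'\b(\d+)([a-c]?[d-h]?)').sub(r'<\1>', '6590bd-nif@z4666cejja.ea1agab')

'<6590>-nif@z4666cejja.ea1agab'

Pattern: a word boundary (`\b`, zero-width); then one or more of a digit (captured); then optionally a character in [a-c], then optionally a character in [d-h] (captured).
Matches: at [0:6] → '6590bd'.
Each match is replaced using the text its own group 1 captured.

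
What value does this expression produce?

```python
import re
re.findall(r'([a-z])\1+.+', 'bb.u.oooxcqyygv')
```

A backreference is literal: `\1` must see the identical characters the first group matched.
Scanning left to right: at [0:15] match 'bb.u.oooxcqyygv', group 1 = 'b'.
`findall` collects group 1 from the one match (1 total).

['b']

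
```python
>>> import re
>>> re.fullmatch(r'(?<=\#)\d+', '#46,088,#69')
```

None

The `(?=…)`/`(?<=…)` assertion just peeks at neighbouring text; it doesn't advance the match position.
For `fullmatch`, every character of the input must be accounted for by the pattern.
Here the pattern can't cover the whole string, so the call returns None.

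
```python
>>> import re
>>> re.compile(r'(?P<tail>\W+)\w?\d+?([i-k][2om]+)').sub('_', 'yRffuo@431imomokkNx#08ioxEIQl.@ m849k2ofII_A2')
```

The pattern matches one or more of a non-word character (captured as 'tail'); then optionally a word character, then one or more of a digit (lazy); then a character in [i-k], then one or more of one of [2om] (captured).
Matches: at [6:15] → '@431imomo'; at [19:24] → '#08io'; at [29:39] → '.@ m849k2o'.
`sub` substitutes '_' at each match site.

'yRffuo_kkNx_xEIQl_fII_A2'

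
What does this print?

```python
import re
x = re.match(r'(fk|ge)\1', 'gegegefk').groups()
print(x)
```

('ge',)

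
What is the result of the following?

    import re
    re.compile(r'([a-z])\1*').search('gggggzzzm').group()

`\1` has to match the exact text group 1 already captured.
Unlike `match`, `search` isn't anchored — it looks for the pattern anywhere in the string.
The match spans [0:5] → 'ggggg'.
Captured: group 1 = 'g'.

'ggggg'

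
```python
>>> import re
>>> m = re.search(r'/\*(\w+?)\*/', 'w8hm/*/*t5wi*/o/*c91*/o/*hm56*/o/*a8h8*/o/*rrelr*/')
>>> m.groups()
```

('t5wi',)

`re.search` scans for the first position where the pattern succeeds.
The match spans [6:14] → '/*t5wi*/'.
Captured: group 1 = 't5wi'.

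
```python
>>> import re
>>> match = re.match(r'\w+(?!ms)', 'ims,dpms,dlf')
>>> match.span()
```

(0, 3)

`match` is anchored at position 0; if the pattern doesn't fit there, it returns None.
The match spans [0:3] → 'ims'.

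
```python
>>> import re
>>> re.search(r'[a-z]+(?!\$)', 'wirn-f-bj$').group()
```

`(?!…)`/`(?<!…)` only lets a position through if the neighbouring text does NOT match; no characters are consumed.
`re.search` scans for the first position where the pattern succeeds.
The match spans [0:4] → 'wirn'.

'wirn'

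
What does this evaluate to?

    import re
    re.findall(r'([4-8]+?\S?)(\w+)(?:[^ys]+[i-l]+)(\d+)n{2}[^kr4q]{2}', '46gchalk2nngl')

[('46', 'gcha', '2')]

Pattern: one or more of a character in [4-8] (lazy), then optionally a non-whitespace character (captured); then one or more of a word character (captured); then one or more of any character except [ys], then one or more of a character in [i-l] (non-capturing group); then one or more of a digit (captured); then exactly 2 of the literal 'n', then exactly 2 of any character except [kr4q].
With 3 capturing groups, `findall` returns a 3-tuple per match.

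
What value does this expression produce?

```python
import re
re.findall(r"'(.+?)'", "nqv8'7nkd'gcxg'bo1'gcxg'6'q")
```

With the lazy modifier that quantifier settles for the fewest repetitions that let the rest of the pattern succeed (the atoms after it are unaffected and can still be greedy).
Scanning left to right: at [4:10] match "'7nkd'", group 1 = '7nkd'; at [14:19] match "'bo1'", group 1 = 'bo1'; at [23:26] match "'6'", group 1 = '6'.
With a single group, `findall` returns only what that group captured — 3 items.

['7nkd', 'bo1', '6']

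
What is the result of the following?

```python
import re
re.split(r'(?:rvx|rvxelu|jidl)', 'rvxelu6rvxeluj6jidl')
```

['', 'elu6', 'eluj6', '']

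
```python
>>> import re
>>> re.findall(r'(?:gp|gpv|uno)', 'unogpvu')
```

Alternation isn't longest-match — the leftmost alternative that fits at this position is chosen.
Walking the string: at [0:3] → 'uno'; at [3:5] → 'gp'.
No capturing groups, so `findall` returns the 2 full match strings.

['uno', 'gp']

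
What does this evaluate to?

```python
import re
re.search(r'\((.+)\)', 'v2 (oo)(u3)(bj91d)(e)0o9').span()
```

(3, 21)

`re.search` scans for the first position where the pattern succeeds.
The match spans [3:21] → '(oo)(u3)(bj91d)(e)'.
Captured: group 1 = 'oo)(u3)(bj91d)(e'.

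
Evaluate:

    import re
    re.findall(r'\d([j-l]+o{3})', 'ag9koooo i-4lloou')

Pattern: a digit; then one or more of a character in [j-l], then exactly 3 of a literal 'o' (captured).
Walking the string: at [2:7] match '9kooo', group 1 = 'kooo'.
With a single group, `findall` returns only what that group captured — 1 item.

['kooo']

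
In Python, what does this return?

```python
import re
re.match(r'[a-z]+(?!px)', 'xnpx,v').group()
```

`match` is anchored at position 0; if the pattern doesn't fit there, it returns None.
The match spans [0:4] → 'xnpx'.

'xnpx'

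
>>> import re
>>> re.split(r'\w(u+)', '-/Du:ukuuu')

Pattern: a word character; then one or more of a literal 'u' (captured).
Because the pattern has a capturing group, `split` also inserts each captured text between the pieces.

['-/', 'u', ':u', 'uuu', '']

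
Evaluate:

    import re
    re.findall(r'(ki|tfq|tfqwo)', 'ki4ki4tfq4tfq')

['ki', 'ki', 'tfq', 'tfq']

Scanning left to right: at [0:2] match 'ki', group 1 = 'ki'; at [3:5] match 'ki', group 1 = 'ki'; at [6:9] match 'tfq', group 1 = 'tfq'; at [10:13] match 'tfq', group 1 = 'tfq'.
With a single group, `findall` returns only what that group captured — 4 items.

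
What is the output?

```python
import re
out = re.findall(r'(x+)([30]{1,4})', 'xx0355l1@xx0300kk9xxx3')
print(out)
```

[('xx', '03'), ('xx', '0300'), ('xxx', '3')]

This matches one or more of a literal 'x' (captured); then 1 to 4 of one of [30] (captured).
Walking the string: at [0:4] match 'xx03', groups = ('xx', '03'); at [9:15] match 'xx0300', groups = ('xx', '0300'); at [18:22] match 'xxx3', groups = ('xxx', '3').
Multiple groups make `findall` return tuples — one 2-tuple for each match.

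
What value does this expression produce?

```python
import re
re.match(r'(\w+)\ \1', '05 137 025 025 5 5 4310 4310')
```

None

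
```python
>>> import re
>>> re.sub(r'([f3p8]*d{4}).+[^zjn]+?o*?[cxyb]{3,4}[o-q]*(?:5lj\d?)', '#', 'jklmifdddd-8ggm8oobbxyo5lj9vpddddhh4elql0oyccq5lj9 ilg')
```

Pattern: zero or more of one of [f3p8], then exactly 4 of a literal 'd' (captured); then one or more of any character, then one or more of any character except [zjn] (lazy), then zero or more of the literal 'o' (lazy); then 3 to 4 of one of [cxyb], then zero or more of a character in [o-q]; then the literal '5lj', then optionally a digit (non-capturing group).
Matches: at [5:50] → 'fdddd-8ggm8oobbxyo5lj9vpddddhh4elql0oyccq5lj9'.
`sub` substitutes '#' at each match site.

'jklmi# ilg'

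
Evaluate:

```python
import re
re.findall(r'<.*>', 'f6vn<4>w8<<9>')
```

Matches: at [4:13] → '<4>w8<<9>'.
No capturing groups, so `findall` returns the 1 full match string.

['<4>w8<<9>']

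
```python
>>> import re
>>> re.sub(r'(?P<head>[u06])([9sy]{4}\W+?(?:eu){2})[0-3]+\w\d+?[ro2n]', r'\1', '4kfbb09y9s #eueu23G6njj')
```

`\1` in the replacement pulls in group 1's text for each match.

'4kfbb0jj'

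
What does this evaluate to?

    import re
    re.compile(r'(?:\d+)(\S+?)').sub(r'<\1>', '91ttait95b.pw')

This matches one or more of a digit (non-capturing group); then one or more of a non-whitespace character (lazy) (captured).
With the lazy modifier that quantifier settles for the fewest repetitions that let the rest of the pattern succeed (the atoms after it are unaffected and can still be greedy).
Matches: at [0:3] → '91t'; at [7:10] → '95b'.
`\1` in the replacement pulls in group 1's text for each match.

'<t>tait<b>.pw'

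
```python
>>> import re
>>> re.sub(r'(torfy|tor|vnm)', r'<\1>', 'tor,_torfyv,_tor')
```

Alternation tries branches left to right and keeps the first one that lets the overall match succeed at that position.
Each match is replaced using the text its own group 1 captured.

'<tor>,_<torfy>v,_<tor>'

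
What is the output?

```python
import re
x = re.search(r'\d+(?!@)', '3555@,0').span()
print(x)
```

Because the assertion is negative and zero-width, positions next to the forbidden text are skipped.
`search` walks the string left to right and returns the first match it finds.
The match spans [0:3] → '355'.

(0, 3)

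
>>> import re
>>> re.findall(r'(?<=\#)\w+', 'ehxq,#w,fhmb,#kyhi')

The positive lookaround only admits positions where the adjacent text matches; those characters stay outside the span.
With no groups in the pattern, `findall` gives back each whole match — 2 here.

['w', 'kyhi']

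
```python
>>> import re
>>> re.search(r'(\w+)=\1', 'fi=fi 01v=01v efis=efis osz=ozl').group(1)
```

The match spans [0:5] → 'fi=fi'.
Captured: group 1 = 'fi'.

'fi'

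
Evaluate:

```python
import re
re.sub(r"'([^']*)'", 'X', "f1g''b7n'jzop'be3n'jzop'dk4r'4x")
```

Matches: at [3:5] → "''"; at [8:14] → "'jzop'"; at [18:24] → "'jzop'".
`sub` substitutes 'X' at each match site.

"f1gXb7nXbe3nXdk4r'4x"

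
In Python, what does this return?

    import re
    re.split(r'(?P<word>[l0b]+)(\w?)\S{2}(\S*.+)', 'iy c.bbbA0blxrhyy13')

['iy c.', 'bbb', 'A', 'lxrhyy13', '']

This matches one or more of one of [l0b] (captured as 'word'); then optionally a word character (captured); then exactly 2 of a non-whitespace character; then zero or more of a non-whitespace character, then one or more of any character (captured).
Matches to split on: at [5:19] → 'bbbA0blxrhyy13'.
Because the pattern has a capturing group, `split` also inserts each captured text between the pieces.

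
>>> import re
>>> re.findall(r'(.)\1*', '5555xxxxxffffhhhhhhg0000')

`\1` has to match the exact text group 1 already captured.
Scanning left to right: at [0:4] match '5555', group 1 = '5'; at [4:9] match 'xxxxx', group 1 = 'x'; at [9:13] match 'ffff', group 1 = 'f'; at [13:19] match 'hhhhhh', group 1 = 'h'; at [19:20] match 'g', group 1 = 'g'; ….
One capturing group, so `findall` returns just the captured substring from each match — 6 in all.

['5', 'x', 'f', 'h', 'g', '0']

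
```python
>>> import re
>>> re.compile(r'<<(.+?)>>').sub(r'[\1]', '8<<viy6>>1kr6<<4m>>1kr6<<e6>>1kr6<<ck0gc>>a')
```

'8[viy6]1kr6[4m]1kr6[e6]1kr6[ck0gc]a'

The `?` after the quantifier makes it lazy — it takes as little as possible before letting the rest of the pattern try.
Each match is replaced using the text its own group 1 captured.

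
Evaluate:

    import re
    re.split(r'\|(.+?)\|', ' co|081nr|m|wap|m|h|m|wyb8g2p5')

[' co', '081nr', 'm', 'wap', 'm', 'h', 'm|wyb8g2p5']

The `?` after the quantifier makes it lazy — it takes as little as possible before letting the rest of the pattern try.
Matches to split on: at [3:10] → '|081nr|'; at [11:16] → '|wap|'; at [17:20] → '|h|'.
The group in the pattern means `split` returns the separators' captures alongside the pieces.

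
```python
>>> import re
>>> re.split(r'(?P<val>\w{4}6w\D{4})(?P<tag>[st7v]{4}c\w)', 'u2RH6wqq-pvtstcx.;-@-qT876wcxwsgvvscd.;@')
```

['', 'u2RH6wqq-p', 'vtstcx', '.;-@-qT876wcxwsgvvscd.;@']

The pattern matches exactly 4 of a word character, then the literal '6w', then exactly 4 of a non-digit (captured as 'val'); then exactly 4 of one of [st7v], then a literal 'c', then a word character (captured as 'tag').
`re.split` interleaves the captured-group text with the surrounding fragments.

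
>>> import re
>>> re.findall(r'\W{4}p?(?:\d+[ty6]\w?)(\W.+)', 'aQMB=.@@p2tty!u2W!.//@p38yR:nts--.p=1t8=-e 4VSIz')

[':nts--.p=1t8=-e 4VSIz']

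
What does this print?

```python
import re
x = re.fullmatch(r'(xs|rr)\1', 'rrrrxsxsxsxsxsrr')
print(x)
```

None

`\1` is not a pattern — it's the concrete string captured by group 1, re-applied verbatim.
For `fullmatch`, every character of the input must be accounted for by the pattern.
Here the pattern can't cover the whole string, so the call returns None.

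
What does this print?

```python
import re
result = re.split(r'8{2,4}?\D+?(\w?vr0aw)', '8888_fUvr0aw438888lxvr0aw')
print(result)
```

This matches 2 to 4 of the literal '8' (lazy), then one or more of a non-digit (lazy); then optionally a word character, then the literal 'vr', then the literal '0aw' (captured).
Matches to split on: at [0:12] → '8888_fUvr0aw'; at [14:25] → '8888lxvr0aw'.
The group in the pattern means `split` returns the separators' captures alongside the pieces.

['', 'Uvr0aw', '43', 'xvr0aw', '']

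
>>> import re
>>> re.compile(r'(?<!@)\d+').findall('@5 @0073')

The negative lookahead/lookbehind blocks any match where the forbidden context is present.
`findall` yields the raw match text (1 of them) because the pattern has no groups.

['073']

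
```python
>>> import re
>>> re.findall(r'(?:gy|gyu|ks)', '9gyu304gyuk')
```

Alternation tries branches left to right and keeps the first one that lets the overall match succeed at that position.
Matches: at [1:3] → 'gy'; at [7:9] → 'gy'.
`findall` yields the raw match text (2 of them) because the pattern has no groups.

['gy', 'gy']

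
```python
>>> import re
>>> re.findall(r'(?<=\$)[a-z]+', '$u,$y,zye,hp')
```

['u', 'y']

Lookahead/lookbehind check context without consuming it, so the matched span excludes the asserted characters.
No capturing groups, so `findall` returns the 2 full match strings.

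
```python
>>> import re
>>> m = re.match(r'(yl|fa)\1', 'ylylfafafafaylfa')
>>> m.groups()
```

('yl',)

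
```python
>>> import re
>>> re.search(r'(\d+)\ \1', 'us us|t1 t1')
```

None

The backreference `\1` re-matches whatever the first group consumed, character for character.
`re.search` scans for the first position where the pattern succeeds.
Here nothing in the string fits, so the call returns None.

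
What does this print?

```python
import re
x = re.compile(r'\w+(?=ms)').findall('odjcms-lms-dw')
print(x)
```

['odjc', 'l']

Because the assertion is zero-width, the text it checks is not consumed and won't appear in the result.
Walking the string: at [0:4] → 'odjc'; at [7:8] → 'l'.
No capturing groups, so `findall` returns the 2 full match strings.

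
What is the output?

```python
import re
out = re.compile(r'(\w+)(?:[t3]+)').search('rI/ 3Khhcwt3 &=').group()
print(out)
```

This matches one or more of a word character (captured); then one or more of one of [t3] (non-capturing group).
`re.search` scans for the first position where the pattern succeeds.
The match spans [4:12] → '3Khhcwt3'.
Captured: group 1 = '3Khhcwt'.

3Khhcwt3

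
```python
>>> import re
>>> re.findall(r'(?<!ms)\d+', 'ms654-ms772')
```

The negative lookaround is zero-width — it rules out positions where the adjacent text would match, without consuming anything.
Scanning left to right: at [3:5] → '54'; at [9:11] → '72'.
Since nothing is captured, `findall` lists the 2 matched substrings directly.

['54', '72']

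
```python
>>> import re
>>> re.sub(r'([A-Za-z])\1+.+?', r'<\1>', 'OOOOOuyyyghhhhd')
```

`\1` is not a pattern — it's the concrete string captured by group 1, re-applied verbatim.
Matches: at [0:6] → 'OOOOOu'; at [6:10] → 'yyyg'; at [10:15] → 'hhhhd'.
`\1` in the replacement pulls in group 1's text for each match.

'<O><y><h>'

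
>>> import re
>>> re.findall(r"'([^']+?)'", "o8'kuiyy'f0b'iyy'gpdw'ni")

Walking the string: at [2:9] match "'kuiyy'", group 1 = 'kuiyy'; at [12:17] match "'iyy'", group 1 = 'iyy'.
`findall` collects group 1 from each match (2 total).

['kuiyy', 'iyy']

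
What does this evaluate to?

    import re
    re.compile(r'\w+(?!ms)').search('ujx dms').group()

`(?!…)`/`(?<!…)` only lets a position through if the neighbouring text does NOT match; no characters are consumed.
`re.search` tries every starting position until one works.
The match spans [0:3] → 'ujx'.

'ujx'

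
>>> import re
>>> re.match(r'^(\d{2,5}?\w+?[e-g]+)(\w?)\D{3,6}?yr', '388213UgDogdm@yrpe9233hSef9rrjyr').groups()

The match spans [0:16] → '388213UgDogdm@yr'.
Captured: group 1 = '388213Ug', group 2 = 'D'.

('388213Ug', 'D')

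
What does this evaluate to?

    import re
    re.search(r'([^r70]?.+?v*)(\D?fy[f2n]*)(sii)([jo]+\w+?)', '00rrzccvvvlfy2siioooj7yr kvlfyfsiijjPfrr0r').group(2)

'lfy2'

The match spans [0:22] → '00rrzccvvvlfy2siioooj7'.
Captured: group 1 = '00rrzccvvv', group 2 = 'lfy2', group 3 = 'sii', group 4 = 'oooj7'.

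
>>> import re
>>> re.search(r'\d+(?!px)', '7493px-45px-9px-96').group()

Because the assertion is negative and zero-width, positions next to the forbidden text are skipped.
The match spans [0:3] → '749'.

'749'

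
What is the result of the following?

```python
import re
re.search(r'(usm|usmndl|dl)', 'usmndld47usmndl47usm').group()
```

Alternation isn't longest-match — the leftmost alternative that fits at this position is chosen.
Unlike `match`, `search` isn't anchored — it looks for the pattern anywhere in the string.
The match spans [0:3] → 'usm'.
Captured: group 1 = 'usm'.

'usm'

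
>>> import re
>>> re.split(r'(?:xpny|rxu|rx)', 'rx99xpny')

Matches to split on: at [0:2] → 'rx'; at [4:8] → 'xpny'.
Each match becomes a cut point; 3 segments remain.

['', '99', '']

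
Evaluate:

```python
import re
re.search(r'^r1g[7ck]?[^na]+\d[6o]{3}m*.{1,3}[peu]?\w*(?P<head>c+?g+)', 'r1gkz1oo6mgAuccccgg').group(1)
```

'cgg'

Pattern: anchored at the start of the string; then the literal 'r1g', then optionally one of [7ck], then one or more of any character except [na]; then a digit, then exactly 3 of one of [6o], then zero or more of the literal 'm'; then 1 to 3 of any character, then optionally one of [peu], then zero or more of a word character; then one or more of a literal 'c' (lazy), then one or more of a literal 'g' (captured as 'head').
`re.search` tries every starting position until one works.
The match spans [0:19] → 'r1gkz1oo6mgAuccccgg'.
Captured: group 1 = 'cgg'.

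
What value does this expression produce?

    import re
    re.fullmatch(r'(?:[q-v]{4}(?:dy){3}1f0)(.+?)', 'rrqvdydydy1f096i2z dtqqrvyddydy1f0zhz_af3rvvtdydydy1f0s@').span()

This matches exactly 4 of a character in [q-v], then the literal 'dy' repeated 3 times, then the literal '1f0' (non-capturing group); then one or more of any character (lazy) (captured).
`re.fullmatch` requires the pattern to consume the entire string.
The match spans [0:56] → 'rrqvdydydy1f096i2z dtqqrvyddydy1f0zhz_af3rvvtdydydy1f0s@'.
Captured: group 1 = '96i2z dtqqrvyddydy1f0zhz_af3rvvtdydydy1f0s@'.

(0, 56)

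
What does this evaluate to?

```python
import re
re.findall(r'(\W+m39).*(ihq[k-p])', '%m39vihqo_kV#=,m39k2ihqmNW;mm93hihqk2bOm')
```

Pattern: one or more of a non-word character, then the literal 'm39' (captured); then zero or more of any character; then the literal 'ihq', then a character in [k-p] (captured).
Matches: at [0:36] match '%m39vihqo_kV#=,m39k2ihqmNW;mm93hihqk', groups = ('%m39', 'ihqk').
Multiple groups make `findall` return tuples — one 2-tuple for the one match.

[('%m39', 'ihqk')]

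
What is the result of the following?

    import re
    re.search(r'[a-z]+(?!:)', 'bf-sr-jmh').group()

'bf'

The negative lookaround is zero-width — it rules out positions where the adjacent text would match, without consuming anything.
Unlike `match`, `search` isn't anchored — it looks for the pattern anywhere in the string.
The match spans [0:2] → 'bf'.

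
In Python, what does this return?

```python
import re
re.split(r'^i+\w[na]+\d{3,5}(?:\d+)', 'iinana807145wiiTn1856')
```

['', 'wiiTn1856']

Pattern: anchored at the start of the string; then one or more of a literal 'i', then a word character; then one or more of one of [na], then 3 to 5 of a digit; then one or more of a digit (non-capturing group).
`split` removes every match and returns the 2 fragments in between.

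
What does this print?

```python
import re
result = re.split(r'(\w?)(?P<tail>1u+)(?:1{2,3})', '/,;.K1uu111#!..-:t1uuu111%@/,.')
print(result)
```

['/,;.', 'K', '1uu', '#!..-:', 't', '1uuu', '%@/,.']

Pattern: optionally a word character (captured); then a literal '1', then one or more of a literal 'u' (captured as 'tail'); then 2 to 3 of a literal '1' (non-capturing group).
Matches to split on: at [4:11] → 'K1uu111'; at [17:25] → 't1uuu111'.
The group in the pattern means `split` returns the separators' captures alongside the pieces.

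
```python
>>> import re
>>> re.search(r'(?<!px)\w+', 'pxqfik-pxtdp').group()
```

'pxqfik'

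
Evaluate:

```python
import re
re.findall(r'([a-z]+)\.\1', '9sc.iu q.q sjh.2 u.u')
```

The backreference `\1` re-matches whatever the first group consumed, character for character.
Matches: at [7:10] match 'q.q', group 1 = 'q'; at [17:20] match 'u.u', group 1 = 'u'.
`findall` collects group 1 from each match (2 total).

['q', 'u']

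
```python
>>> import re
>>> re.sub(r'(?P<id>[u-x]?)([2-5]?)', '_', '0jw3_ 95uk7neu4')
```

'_0_j____ _9___k_7_n_e__'

This matches optionally a character in [u-x] (captured as 'id'); then optionally a character in [2-5] (captured).
Matches: at [0:0] → ''; at [1:1] → ''; at [2:4] → 'w3'; at [4:4] → ''; at [5:5] → ''; ….
Every occurrence is swapped for '_'.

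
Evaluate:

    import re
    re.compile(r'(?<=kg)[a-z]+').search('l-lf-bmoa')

None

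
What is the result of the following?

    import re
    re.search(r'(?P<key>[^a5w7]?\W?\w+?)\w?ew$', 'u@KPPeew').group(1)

The match spans [0:8] → 'u@KPPeew'.
Captured: group 1 = 'u@KPP'.

'u@KPP'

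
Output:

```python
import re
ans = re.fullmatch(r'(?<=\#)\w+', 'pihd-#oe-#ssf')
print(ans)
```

`re.fullmatch` requires the pattern to consume the entire string.
Here the pattern can't cover the whole string, so the call returns None.

None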